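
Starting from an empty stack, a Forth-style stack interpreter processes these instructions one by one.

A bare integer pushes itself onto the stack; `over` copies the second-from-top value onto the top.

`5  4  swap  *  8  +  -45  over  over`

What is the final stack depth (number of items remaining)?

4

5    → [5]
4    → [5, 4]
swap → [4, 5]
*    → [20]
8    → [20, 8]
+    → [28]
-45  → [28, -45]
over → [28, -45, 28]
over → [28, -45, 28, -45]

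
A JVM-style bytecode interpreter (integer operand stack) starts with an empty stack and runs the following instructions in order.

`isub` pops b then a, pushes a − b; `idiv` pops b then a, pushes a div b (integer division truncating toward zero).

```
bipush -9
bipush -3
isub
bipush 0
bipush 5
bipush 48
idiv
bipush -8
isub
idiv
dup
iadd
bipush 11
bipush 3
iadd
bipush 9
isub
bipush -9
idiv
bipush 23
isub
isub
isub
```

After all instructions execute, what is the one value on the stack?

-29

bipush -9 → -9
bipush -3 → -9 -3
isub      → -6
bipush 0  → -6 0
bipush 5  → -6 0 5
bipush 48 → -6 0 5 48
idiv      → -6 0 0
bipush -8 → -6 0 0 -8
isub      → -6 0 8
idiv      → -6 0
dup       → -6 0 0
iadd      → -6 0
bipush 11 → -6 0 11
bipush 3  → -6 0 11 3
iadd      → -6 0 14
bipush 9  → -6 0 14 9
isub      → -6 0 5
bipush -9 → -6 0 5 -9
idiv      → -6 0 0
bipush 23 → -6 0 0 23
isub      → -6 0 -23
isub      → -6 23
isub      → -29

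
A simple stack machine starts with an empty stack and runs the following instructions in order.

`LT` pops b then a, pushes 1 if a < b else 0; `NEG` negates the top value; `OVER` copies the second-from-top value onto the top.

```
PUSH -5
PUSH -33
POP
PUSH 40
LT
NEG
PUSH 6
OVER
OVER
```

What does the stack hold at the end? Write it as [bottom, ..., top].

PUSH -5  -> -5
PUSH -33 -> -5 -33
POP      -> -5
PUSH 40  -> -5 40
LT       -> 1
NEG      -> -1
PUSH 6   -> -1 6
OVER     -> -1 6 -1
OVER     -> -1 6 -1 6

[-1, 6, -1, 6]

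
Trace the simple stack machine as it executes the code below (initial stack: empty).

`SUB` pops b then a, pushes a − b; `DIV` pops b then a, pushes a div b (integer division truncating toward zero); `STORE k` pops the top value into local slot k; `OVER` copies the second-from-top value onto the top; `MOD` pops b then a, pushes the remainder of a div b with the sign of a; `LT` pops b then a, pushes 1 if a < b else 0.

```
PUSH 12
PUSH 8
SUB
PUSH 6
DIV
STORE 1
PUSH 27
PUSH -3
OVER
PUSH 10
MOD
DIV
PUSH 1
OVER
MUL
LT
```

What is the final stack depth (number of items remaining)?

2

PUSH 12 -> 12
PUSH 8  -> 12 8
SUB     -> 4
PUSH 6  -> 4 6
DIV     -> 0
STORE 1 -> (empty)
PUSH 27 -> 27
PUSH -3 -> 27 -3
OVER    -> 27 -3 27
PUSH 10 -> 27 -3 27 10
MOD     -> 27 -3 7
DIV     -> 27 0
PUSH 1  -> 27 0 1
OVER    -> 27 0 1 0
MUL     -> 27 0 0
LT      -> 27 0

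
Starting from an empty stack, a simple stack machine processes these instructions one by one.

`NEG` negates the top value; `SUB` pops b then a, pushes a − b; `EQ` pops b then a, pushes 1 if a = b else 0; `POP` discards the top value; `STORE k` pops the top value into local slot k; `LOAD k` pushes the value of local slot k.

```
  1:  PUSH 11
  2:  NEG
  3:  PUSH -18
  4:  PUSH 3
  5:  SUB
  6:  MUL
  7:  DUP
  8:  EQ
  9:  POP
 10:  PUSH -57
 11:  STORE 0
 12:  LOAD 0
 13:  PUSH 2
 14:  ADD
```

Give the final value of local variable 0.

-57

PUSH 11  -> [11]
NEG      -> [-11]
PUSH -18 -> [-11, -18]
PUSH 3   -> [-11, -18, 3]
SUB      -> [-11, -21]
MUL      -> [231]
DUP      -> [231, 231]
EQ       -> [1]
POP      -> []
PUSH -57 -> [-57]
STORE 0  -> []
LOAD 0   -> [-57]
PUSH 2   -> [-57, 2]
ADD      -> [-55]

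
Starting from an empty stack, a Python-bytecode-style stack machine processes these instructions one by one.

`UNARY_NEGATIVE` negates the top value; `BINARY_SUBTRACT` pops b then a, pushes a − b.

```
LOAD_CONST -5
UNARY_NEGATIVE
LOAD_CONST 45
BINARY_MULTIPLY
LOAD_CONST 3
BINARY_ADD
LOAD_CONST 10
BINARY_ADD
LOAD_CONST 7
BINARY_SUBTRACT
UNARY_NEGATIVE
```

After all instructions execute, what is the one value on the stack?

LOAD_CONST -5   : -5
UNARY_NEGATIVE  : 5
LOAD_CONST 45   : 5 45
BINARY_MULTIPLY : 225
LOAD_CONST 3    : 225 3
BINARY_ADD      : 228
LOAD_CONST 10   : 228 10
BINARY_ADD      : 238
LOAD_CONST 7    : 238 7
BINARY_SUBTRACT : 231
UNARY_NEGATIVE  : -231

-231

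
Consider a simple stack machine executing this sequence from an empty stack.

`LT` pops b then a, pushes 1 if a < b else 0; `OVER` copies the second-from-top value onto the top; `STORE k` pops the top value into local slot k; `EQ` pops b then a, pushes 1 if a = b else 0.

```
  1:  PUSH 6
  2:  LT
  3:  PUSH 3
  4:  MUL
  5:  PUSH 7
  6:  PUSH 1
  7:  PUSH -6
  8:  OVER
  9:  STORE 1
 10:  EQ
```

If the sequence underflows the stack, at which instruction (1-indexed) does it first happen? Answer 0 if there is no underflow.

2

PUSH 6  [6]
LT  — needs 2 operands, stack has 1 → underflow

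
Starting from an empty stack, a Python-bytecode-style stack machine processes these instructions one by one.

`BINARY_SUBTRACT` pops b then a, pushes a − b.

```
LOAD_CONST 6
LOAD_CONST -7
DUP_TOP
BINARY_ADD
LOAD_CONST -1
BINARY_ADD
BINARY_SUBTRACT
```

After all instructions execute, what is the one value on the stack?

21

LOAD_CONST 6     6
LOAD_CONST -7    6 -7
DUP_TOP          6 -7 -7
BINARY_ADD       6 -14
LOAD_CONST -1    6 -14 -1
BINARY_ADD       6 -15
BINARY_SUBTRACT  21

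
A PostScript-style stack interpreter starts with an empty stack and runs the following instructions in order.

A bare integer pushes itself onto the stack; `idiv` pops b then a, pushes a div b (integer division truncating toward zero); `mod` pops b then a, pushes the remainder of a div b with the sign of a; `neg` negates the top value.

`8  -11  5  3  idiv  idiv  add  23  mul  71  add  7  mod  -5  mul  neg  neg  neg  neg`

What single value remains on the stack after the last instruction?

-10

8    → [8]
-11  → [8, -11]
5    → [8, -11, 5]
3    → [8, -11, 5, 3]
idiv → [8, -11, 1]
idiv → [8, -11]
add  → [-3]
23   → [-3, 23]
mul  → [-69]
71   → [-69, 71]
add  → [2]
7    → [2, 7]
mod  → [2]
-5   → [2, -5]
mul  → [-10]
neg  → [10]
neg  → [-10]
neg  → [10]
neg  → [-10]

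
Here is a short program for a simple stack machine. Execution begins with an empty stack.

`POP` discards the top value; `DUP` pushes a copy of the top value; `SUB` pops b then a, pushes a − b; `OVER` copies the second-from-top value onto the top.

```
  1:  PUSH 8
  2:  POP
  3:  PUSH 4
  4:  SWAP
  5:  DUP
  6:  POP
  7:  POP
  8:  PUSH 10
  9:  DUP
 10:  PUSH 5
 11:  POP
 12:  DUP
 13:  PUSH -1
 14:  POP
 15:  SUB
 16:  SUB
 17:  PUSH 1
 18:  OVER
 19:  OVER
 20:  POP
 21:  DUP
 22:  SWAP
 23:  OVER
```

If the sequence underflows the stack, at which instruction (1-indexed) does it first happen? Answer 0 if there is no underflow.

PUSH 8 -> [8]
POP    -> []
PUSH 4 -> [4]
SWAP  — needs 2 operands, stack has 1 → underflow

4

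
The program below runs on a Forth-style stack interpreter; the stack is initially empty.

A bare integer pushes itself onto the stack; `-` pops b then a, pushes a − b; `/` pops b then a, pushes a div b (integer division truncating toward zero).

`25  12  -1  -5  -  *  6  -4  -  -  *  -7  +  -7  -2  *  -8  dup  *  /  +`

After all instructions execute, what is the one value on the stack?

25  -> [25]
12  -> [25, 12]
-1  -> [25, 12, -1]
-5  -> [25, 12, -1, -5]
-   -> [25, 12, 4]
*   -> [25, 48]
6   -> [25, 48, 6]
-4  -> [25, 48, 6, -4]
-   -> [25, 48, 10]
-   -> [25, 38]
*   -> [950]
-7  -> [950, -7]
+   -> [943]
-7  -> [943, -7]
-2  -> [943, -7, -2]
*   -> [943, 14]
-8  -> [943, 14, -8]
dup -> [943, 14, -8, -8]
*   -> [943, 14, 64]
/   -> [943, 0]
+   -> [943]

943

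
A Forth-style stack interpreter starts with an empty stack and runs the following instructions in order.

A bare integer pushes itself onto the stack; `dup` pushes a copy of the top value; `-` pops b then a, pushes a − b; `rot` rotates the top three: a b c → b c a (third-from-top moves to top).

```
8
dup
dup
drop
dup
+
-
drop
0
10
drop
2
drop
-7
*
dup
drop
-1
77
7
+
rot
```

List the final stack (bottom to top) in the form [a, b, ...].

[-1, 84, 0]

8    → [8]
dup  → [8, 8]
dup  → [8, 8, 8]
drop → [8, 8]
dup  → [8, 8, 8]
+    → [8, 16]
-    → [-8]
drop → []
0    → [0]
10   → [0, 10]
drop → [0]
2    → [0, 2]
drop → [0]
-7   → [0, -7]
*    → [0]
dup  → [0, 0]
drop → [0]
-1   → [0, -1]
77   → [0, -1, 77]
7    → [0, -1, 77, 7]
+    → [0, -1, 84]
rot  → [-1, 84, 0]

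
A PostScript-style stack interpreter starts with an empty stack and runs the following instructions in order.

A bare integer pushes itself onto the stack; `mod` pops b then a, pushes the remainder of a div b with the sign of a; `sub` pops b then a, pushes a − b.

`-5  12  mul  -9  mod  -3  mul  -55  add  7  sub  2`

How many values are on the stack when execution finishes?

-5  : [-5]
12  : [-5, 12]
mul : [-60]
-9  : [-60, -9]
mod : [-6]
-3  : [-6, -3]
mul : [18]
-55 : [18, -55]
add : [-37]
7   : [-37, 7]
sub : [-44]
2   : [-44, 2]

2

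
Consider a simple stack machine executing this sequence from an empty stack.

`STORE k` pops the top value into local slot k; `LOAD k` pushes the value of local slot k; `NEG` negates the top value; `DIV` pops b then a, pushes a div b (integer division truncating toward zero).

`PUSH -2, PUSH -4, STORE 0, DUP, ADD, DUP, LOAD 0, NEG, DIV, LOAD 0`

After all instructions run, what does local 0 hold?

PUSH -2 -> -2
PUSH -4 -> -2 -4
STORE 0 -> -2
DUP     -> -2 -2
ADD     -> -4
DUP     -> -4 -4
LOAD 0  -> -4 -4 -4
NEG     -> -4 -4 4
DIV     -> -4 -1
LOAD 0  -> -4 -1 -4

-4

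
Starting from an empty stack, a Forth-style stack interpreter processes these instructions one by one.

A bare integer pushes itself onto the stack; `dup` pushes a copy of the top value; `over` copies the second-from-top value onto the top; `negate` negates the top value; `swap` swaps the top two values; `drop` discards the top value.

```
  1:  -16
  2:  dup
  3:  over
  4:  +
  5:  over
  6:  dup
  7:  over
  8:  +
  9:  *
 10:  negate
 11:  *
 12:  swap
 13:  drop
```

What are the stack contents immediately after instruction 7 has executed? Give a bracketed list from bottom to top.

-16  -> -16
dup  -> -16 -16
over -> -16 -16 -16
+    -> -16 -32
over -> -16 -32 -16
dup  -> -16 -32 -16 -16
over -> -16 -32 -16 -16 -16

[-16, -32, -16, -16, -16]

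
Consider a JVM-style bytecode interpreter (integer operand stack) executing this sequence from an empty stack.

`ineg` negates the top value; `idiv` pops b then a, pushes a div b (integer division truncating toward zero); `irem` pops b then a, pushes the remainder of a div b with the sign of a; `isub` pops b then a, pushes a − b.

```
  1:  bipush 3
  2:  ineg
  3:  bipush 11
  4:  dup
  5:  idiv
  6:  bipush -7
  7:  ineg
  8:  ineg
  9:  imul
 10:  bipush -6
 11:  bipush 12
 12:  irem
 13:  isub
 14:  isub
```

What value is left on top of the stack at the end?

-2

bipush 3   [3]
ineg       [-3]
bipush 11  [-3, 11]
dup        [-3, 11, 11]
idiv       [-3, 1]
bipush -7  [-3, 1, -7]
ineg       [-3, 1, 7]
ineg       [-3, 1, -7]
imul       [-3, -7]
bipush -6  [-3, -7, -6]
bipush 12  [-3, -7, -6, 12]
irem       [-3, -7, -6]
isub       [-3, -1]
isub       [-2]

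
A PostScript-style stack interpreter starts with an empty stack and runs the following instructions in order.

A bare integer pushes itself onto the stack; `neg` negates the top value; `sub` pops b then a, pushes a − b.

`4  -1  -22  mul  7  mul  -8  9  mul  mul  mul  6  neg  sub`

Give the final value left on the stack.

4    [4]
-1   [4, -1]
-22  [4, -1, -22]
mul  [4, 22]
7    [4, 22, 7]
mul  [4, 154]
-8   [4, 154, -8]
9    [4, 154, -8, 9]
mul  [4, 154, -72]
mul  [4, -11088]
mul  [-44352]
6    [-44352, 6]
neg  [-44352, -6]
sub  [-44346]

-44346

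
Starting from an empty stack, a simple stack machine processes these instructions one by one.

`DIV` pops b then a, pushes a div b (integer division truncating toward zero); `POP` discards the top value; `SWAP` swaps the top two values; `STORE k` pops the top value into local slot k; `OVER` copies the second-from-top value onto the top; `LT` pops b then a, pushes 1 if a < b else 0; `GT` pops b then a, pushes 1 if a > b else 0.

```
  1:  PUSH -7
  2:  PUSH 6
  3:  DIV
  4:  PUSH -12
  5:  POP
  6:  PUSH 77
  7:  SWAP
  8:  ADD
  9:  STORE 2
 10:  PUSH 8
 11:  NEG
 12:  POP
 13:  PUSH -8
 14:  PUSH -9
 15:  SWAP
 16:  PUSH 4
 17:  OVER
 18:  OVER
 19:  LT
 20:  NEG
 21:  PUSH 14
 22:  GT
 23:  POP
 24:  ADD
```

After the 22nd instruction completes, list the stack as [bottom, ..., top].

PUSH -7   -7
PUSH 6    -7 6
DIV       -1
PUSH -12  -1 -12
POP       -1
PUSH 77   -1 77
SWAP      77 -1
ADD       76
STORE 2   (empty)
PUSH 8    8
NEG       -8
POP       (empty)
PUSH -8   -8
PUSH -9   -8 -9
SWAP      -9 -8
PUSH 4    -9 -8 4
OVER      -9 -8 4 -8
OVER      -9 -8 4 -8 4
LT        -9 -8 4 1
NEG       -9 -8 4 -1
PUSH 14   -9 -8 4 -1 14
GT        -9 -8 4 0

[-9, -8, 4, 0]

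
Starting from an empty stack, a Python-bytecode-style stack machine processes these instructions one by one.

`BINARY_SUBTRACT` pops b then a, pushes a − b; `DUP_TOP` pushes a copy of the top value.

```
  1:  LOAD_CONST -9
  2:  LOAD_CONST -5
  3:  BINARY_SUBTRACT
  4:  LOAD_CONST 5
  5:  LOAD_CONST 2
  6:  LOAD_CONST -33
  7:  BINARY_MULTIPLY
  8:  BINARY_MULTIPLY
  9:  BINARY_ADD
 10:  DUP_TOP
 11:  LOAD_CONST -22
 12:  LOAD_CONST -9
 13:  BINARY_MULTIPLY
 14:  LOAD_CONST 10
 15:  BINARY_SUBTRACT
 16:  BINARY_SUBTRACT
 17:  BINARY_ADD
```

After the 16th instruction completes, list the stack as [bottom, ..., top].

[-334, -522]

LOAD_CONST -9   : [-9]
LOAD_CONST -5   : [-9, -5]
BINARY_SUBTRACT : [-4]
LOAD_CONST 5    : [-4, 5]
LOAD_CONST 2    : [-4, 5, 2]
LOAD_CONST -33  : [-4, 5, 2, -33]
BINARY_MULTIPLY : [-4, 5, -66]
BINARY_MULTIPLY : [-4, -330]
BINARY_ADD      : [-334]
DUP_TOP         : [-334, -334]
LOAD_CONST -22  : [-334, -334, -22]
LOAD_CONST -9   : [-334, -334, -22, -9]
BINARY_MULTIPLY : [-334, -334, 198]
LOAD_CONST 10   : [-334, -334, 198, 10]
BINARY_SUBTRACT : [-334, -334, 188]
BINARY_SUBTRACT : [-334, -522]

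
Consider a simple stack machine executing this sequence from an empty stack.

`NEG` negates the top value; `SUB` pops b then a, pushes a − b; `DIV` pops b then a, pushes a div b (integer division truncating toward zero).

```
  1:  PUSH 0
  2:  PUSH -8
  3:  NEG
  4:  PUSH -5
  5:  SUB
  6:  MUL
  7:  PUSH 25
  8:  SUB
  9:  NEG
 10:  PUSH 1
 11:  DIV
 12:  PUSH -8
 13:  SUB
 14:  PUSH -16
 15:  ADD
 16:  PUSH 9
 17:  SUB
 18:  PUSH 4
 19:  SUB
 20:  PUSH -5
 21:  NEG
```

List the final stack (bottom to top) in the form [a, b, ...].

[4, 5]

PUSH 0    0
PUSH -8   0 -8
NEG       0 8
PUSH -5   0 8 -5
SUB       0 13
MUL       0
PUSH 25   0 25
SUB       -25
NEG       25
PUSH 1    25 1
DIV       25
PUSH -8   25 -8
SUB       33
PUSH -16  33 -16
ADD       17
PUSH 9    17 9
SUB       8
PUSH 4    8 4
SUB       4
PUSH -5   4 -5
NEG       4 5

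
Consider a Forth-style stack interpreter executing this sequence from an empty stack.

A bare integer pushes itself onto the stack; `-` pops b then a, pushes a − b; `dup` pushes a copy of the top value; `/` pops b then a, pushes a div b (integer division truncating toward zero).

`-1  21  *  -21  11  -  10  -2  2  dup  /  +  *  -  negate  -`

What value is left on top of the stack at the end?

-43

-1     → -1
21     → -1 21
*      → -21
-21    → -21 -21
11     → -21 -21 11
-      → -21 -32
10     → -21 -32 10
-2     → -21 -32 10 -2
2      → -21 -32 10 -2 2
dup    → -21 -32 10 -2 2 2
/      → -21 -32 10 -2 1
+      → -21 -32 10 -1
*      → -21 -32 -10
-      → -21 -22
negate → -21 22
-      → -43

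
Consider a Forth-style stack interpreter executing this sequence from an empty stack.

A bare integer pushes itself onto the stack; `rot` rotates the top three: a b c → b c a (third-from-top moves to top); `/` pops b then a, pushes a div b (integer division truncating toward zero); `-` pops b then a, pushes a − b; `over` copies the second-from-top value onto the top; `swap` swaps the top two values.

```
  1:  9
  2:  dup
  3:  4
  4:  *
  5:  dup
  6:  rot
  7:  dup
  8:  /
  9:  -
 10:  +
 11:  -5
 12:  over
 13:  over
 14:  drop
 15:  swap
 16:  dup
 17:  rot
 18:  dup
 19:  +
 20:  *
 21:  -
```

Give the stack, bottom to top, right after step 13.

[71, -5, 71, -5]

9    -> [9]
dup  -> [9, 9]
4    -> [9, 9, 4]
*    -> [9, 36]
dup  -> [9, 36, 36]
rot  -> [36, 36, 9]
dup  -> [36, 36, 9, 9]
/    -> [36, 36, 1]
-    -> [36, 35]
+    -> [71]
-5   -> [71, -5]
over -> [71, -5, 71]
over -> [71, -5, 71, -5]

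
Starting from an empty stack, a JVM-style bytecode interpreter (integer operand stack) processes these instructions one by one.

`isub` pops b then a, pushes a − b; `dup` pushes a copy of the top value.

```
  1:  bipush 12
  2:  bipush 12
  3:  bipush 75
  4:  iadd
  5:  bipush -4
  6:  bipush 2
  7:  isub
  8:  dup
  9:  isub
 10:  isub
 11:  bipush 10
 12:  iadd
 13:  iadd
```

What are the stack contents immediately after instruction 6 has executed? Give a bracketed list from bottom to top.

bipush 12 → [12]
bipush 12 → [12, 12]
bipush 75 → [12, 12, 75]
iadd      → [12, 87]
bipush -4 → [12, 87, -4]
bipush 2  → [12, 87, -4, 2]

[12, 87, -4, 2]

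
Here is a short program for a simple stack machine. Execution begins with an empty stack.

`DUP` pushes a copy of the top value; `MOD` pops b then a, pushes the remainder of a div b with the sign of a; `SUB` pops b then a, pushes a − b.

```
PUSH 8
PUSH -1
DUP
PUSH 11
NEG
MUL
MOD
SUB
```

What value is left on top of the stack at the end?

9

PUSH 8  → [8]
PUSH -1 → [8, -1]
DUP     → [8, -1, -1]
PUSH 11 → [8, -1, -1, 11]
NEG     → [8, -1, -1, -11]
MUL     → [8, -1, 11]
MOD     → [8, -1]
SUB     → [9]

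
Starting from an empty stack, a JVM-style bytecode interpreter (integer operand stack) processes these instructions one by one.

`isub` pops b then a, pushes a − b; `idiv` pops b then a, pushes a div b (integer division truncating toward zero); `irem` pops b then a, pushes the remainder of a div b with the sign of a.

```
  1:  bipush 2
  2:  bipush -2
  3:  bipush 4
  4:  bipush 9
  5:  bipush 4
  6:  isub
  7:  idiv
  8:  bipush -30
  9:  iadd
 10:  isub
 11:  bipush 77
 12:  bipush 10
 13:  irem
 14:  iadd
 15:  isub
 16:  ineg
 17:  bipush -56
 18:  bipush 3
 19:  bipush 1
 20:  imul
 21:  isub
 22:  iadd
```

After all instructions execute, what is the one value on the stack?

bipush 2    2
bipush -2   2 -2
bipush 4    2 -2 4
bipush 9    2 -2 4 9
bipush 4    2 -2 4 9 4
isub        2 -2 4 5
idiv        2 -2 0
bipush -30  2 -2 0 -30
iadd        2 -2 -30
isub        2 28
bipush 77   2 28 77
bipush 10   2 28 77 10
irem        2 28 7
iadd        2 35
isub        -33
ineg        33
bipush -56  33 -56
bipush 3    33 -56 3
bipush 1    33 -56 3 1
imul        33 -56 3
isub        33 -59
iadd        -26

-26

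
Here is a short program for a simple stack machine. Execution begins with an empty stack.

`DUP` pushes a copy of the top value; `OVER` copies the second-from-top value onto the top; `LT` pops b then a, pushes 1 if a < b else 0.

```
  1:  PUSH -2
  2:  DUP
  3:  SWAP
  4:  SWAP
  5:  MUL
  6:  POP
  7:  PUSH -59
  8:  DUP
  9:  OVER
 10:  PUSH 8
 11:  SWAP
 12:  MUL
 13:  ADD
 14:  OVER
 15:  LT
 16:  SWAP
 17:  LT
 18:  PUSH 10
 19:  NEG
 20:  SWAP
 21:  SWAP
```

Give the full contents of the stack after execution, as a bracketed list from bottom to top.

[0, -10]

PUSH -2  → -2
DUP      → -2 -2
SWAP     → -2 -2
SWAP     → -2 -2
MUL      → 4
POP      → (empty)
PUSH -59 → -59
DUP      → -59 -59
OVER     → -59 -59 -59
PUSH 8   → -59 -59 -59 8
SWAP     → -59 -59 8 -59
MUL      → -59 -59 -472
ADD      → -59 -531
OVER     → -59 -531 -59
LT       → -59 1
SWAP     → 1 -59
LT       → 0
PUSH 10  → 0 10
NEG      → 0 -10
SWAP     → -10 0
SWAP     → 0 -10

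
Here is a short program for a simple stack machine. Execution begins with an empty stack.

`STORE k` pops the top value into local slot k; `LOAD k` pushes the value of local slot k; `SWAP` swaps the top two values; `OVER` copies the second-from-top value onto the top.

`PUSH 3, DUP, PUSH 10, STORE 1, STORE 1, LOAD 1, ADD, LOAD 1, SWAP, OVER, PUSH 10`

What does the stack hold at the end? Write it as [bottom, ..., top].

[3, 6, 3, 10]

PUSH 3  : 3
DUP     : 3 3
PUSH 10 : 3 3 10
STORE 1 : 3 3
STORE 1 : 3
LOAD 1  : 3 3
ADD     : 6
LOAD 1  : 6 3
SWAP    : 3 6
OVER    : 3 6 3
PUSH 10 : 3 6 3 10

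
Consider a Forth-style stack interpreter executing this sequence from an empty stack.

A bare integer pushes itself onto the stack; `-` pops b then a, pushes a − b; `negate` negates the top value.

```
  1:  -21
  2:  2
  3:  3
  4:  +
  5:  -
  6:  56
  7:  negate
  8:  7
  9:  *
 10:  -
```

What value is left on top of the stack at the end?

-21    -> [-21]
2      -> [-21, 2]
3      -> [-21, 2, 3]
+      -> [-21, 5]
-      -> [-26]
56     -> [-26, 56]
negate -> [-26, -56]
7      -> [-26, -56, 7]
*      -> [-26, -392]
-      -> [366]

366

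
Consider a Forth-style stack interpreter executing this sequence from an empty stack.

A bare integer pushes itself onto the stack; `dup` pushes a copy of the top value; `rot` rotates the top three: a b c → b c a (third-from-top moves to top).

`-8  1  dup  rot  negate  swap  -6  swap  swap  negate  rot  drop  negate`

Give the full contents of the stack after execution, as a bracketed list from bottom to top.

[1, 1, -6]

-8     -> [-8]
1      -> [-8, 1]
dup    -> [-8, 1, 1]
rot    -> [1, 1, -8]
negate -> [1, 1, 8]
swap   -> [1, 8, 1]
-6     -> [1, 8, 1, -6]
swap   -> [1, 8, -6, 1]
swap   -> [1, 8, 1, -6]
negate -> [1, 8, 1, 6]
rot    -> [1, 1, 6, 8]
drop   -> [1, 1, 6]
negate -> [1, 1, -6]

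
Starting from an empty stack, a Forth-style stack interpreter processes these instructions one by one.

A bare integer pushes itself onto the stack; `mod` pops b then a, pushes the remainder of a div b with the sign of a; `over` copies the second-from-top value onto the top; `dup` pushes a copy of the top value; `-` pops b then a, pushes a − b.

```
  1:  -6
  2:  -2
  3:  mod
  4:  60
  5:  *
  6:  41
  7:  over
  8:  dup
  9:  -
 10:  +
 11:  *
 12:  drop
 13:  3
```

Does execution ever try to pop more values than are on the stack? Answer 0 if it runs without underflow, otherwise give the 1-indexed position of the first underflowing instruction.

0

-6   -> -6
-2   -> -6 -2
mod  -> 0
60   -> 0 60
*    -> 0
41   -> 0 41
over -> 0 41 0
dup  -> 0 41 0 0
-    -> 0 41 0
+    -> 0 41
*    -> 0
drop -> (empty)
3    -> 3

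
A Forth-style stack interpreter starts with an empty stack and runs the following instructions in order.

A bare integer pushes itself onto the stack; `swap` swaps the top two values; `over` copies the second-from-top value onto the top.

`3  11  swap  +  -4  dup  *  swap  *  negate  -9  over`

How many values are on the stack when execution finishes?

3      : [3]
11     : [3, 11]
swap   : [11, 3]
+      : [14]
-4     : [14, -4]
dup    : [14, -4, -4]
*      : [14, 16]
swap   : [16, 14]
*      : [224]
negate : [-224]
-9     : [-224, -9]
over   : [-224, -9, -224]

3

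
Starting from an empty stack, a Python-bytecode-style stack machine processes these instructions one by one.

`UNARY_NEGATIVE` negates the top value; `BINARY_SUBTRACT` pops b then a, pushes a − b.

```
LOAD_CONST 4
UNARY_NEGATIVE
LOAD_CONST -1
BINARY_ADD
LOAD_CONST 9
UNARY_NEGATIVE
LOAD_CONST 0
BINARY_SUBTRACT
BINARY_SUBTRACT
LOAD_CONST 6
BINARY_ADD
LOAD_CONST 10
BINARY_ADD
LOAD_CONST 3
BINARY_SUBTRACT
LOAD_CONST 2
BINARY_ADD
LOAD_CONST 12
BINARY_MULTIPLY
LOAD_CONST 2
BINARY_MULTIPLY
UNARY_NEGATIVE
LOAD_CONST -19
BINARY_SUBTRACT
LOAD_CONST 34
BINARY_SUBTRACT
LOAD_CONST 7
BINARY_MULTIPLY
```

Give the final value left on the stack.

LOAD_CONST 4     4
UNARY_NEGATIVE   -4
LOAD_CONST -1    -4 -1
BINARY_ADD       -5
LOAD_CONST 9     -5 9
UNARY_NEGATIVE   -5 -9
LOAD_CONST 0     -5 -9 0
BINARY_SUBTRACT  -5 -9
BINARY_SUBTRACT  4
LOAD_CONST 6     4 6
BINARY_ADD       10
LOAD_CONST 10    10 10
BINARY_ADD       20
LOAD_CONST 3     20 3
BINARY_SUBTRACT  17
LOAD_CONST 2     17 2
BINARY_ADD       19
LOAD_CONST 12    19 12
BINARY_MULTIPLY  228
LOAD_CONST 2     228 2
BINARY_MULTIPLY  456
UNARY_NEGATIVE   -456
LOAD_CONST -19   -456 -19
BINARY_SUBTRACT  -437
LOAD_CONST 34    -437 34
BINARY_SUBTRACT  -471
LOAD_CONST 7     -471 7
BINARY_MULTIPLY  -3297

-3297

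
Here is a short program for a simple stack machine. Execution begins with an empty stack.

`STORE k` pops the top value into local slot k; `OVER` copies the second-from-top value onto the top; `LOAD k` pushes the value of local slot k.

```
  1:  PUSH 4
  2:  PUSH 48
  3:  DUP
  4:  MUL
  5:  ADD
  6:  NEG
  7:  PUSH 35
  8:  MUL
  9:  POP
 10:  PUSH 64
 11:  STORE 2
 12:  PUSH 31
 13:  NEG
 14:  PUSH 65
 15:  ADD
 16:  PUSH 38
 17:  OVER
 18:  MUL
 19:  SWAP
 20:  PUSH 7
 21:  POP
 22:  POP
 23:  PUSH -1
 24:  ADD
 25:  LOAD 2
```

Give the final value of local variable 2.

PUSH 4  -> [4]
PUSH 48 -> [4, 48]
DUP     -> [4, 48, 48]
MUL     -> [4, 2304]
ADD     -> [2308]
NEG     -> [-2308]
PUSH 35 -> [-2308, 35]
MUL     -> [-80780]
POP     -> []
PUSH 64 -> [64]
STORE 2 -> []
PUSH 31 -> [31]
NEG     -> [-31]
PUSH 65 -> [-31, 65]
ADD     -> [34]
PUSH 38 -> [34, 38]
OVER    -> [34, 38, 34]
MUL     -> [34, 1292]
SWAP    -> [1292, 34]
PUSH 7  -> [1292, 34, 7]
POP     -> [1292, 34]
POP     -> [1292]
PUSH -1 -> [1292, -1]
ADD     -> [1291]
LOAD 2  -> [1291, 64]

64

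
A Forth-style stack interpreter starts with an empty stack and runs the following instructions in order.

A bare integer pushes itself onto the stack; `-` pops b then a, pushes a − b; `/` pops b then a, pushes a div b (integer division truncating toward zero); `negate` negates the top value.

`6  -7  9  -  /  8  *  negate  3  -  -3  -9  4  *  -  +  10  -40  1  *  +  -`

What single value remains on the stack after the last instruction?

6      -> 6
-7     -> 6 -7
9      -> 6 -7 9
-      -> 6 -16
/      -> 0
8      -> 0 8
*      -> 0
negate -> 0
3      -> 0 3
-      -> -3
-3     -> -3 -3
-9     -> -3 -3 -9
4      -> -3 -3 -9 4
*      -> -3 -3 -36
-      -> -3 33
+      -> 30
10     -> 30 10
-40    -> 30 10 -40
1      -> 30 10 -40 1
*      -> 30 10 -40
+      -> 30 -30
-      -> 60

60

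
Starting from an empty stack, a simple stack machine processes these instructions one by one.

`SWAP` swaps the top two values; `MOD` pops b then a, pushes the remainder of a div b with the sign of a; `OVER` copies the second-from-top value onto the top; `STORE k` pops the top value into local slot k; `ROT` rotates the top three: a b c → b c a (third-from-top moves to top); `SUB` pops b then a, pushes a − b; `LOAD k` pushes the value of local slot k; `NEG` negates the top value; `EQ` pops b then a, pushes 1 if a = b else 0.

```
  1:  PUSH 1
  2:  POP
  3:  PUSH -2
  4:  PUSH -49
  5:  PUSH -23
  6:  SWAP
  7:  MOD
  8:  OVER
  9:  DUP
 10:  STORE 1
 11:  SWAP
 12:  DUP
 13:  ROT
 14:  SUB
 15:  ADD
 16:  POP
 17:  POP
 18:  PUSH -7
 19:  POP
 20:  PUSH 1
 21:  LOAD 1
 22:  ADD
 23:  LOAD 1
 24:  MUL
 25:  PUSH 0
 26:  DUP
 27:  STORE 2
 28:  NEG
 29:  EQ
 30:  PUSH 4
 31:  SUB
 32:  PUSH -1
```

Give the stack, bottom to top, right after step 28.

PUSH 1   -> 1
POP      -> (empty)
PUSH -2  -> -2
PUSH -49 -> -2 -49
PUSH -23 -> -2 -49 -23
SWAP     -> -2 -23 -49
MOD      -> -2 -23
OVER     -> -2 -23 -2
DUP      -> -2 -23 -2 -2
STORE 1  -> -2 -23 -2
SWAP     -> -2 -2 -23
DUP      -> -2 -2 -23 -23
ROT      -> -2 -23 -23 -2
SUB      -> -2 -23 -21
ADD      -> -2 -44
POP      -> -2
POP      -> (empty)
PUSH -7  -> -7
POP      -> (empty)
PUSH 1   -> 1
LOAD 1   -> 1 -2
ADD      -> -1
LOAD 1   -> -1 -2
MUL      -> 2
PUSH 0   -> 2 0
DUP      -> 2 0 0
STORE 2  -> 2 0
NEG      -> 2 0

[2, 0]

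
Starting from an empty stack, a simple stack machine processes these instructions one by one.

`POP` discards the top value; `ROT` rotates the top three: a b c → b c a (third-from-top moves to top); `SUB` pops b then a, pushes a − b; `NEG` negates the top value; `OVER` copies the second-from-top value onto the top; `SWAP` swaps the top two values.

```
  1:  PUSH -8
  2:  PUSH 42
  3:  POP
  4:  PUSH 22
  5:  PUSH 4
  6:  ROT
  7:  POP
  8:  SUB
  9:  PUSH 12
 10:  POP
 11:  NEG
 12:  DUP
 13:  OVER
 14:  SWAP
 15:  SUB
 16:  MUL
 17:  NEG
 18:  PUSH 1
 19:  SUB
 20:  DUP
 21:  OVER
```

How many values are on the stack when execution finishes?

PUSH -8  [-8]
PUSH 42  [-8, 42]
POP      [-8]
PUSH 22  [-8, 22]
PUSH 4   [-8, 22, 4]
ROT      [22, 4, -8]
POP      [22, 4]
SUB      [18]
PUSH 12  [18, 12]
POP      [18]
NEG      [-18]
DUP      [-18, -18]
OVER     [-18, -18, -18]
SWAP     [-18, -18, -18]
SUB      [-18, 0]
MUL      [0]
NEG      [0]
PUSH 1   [0, 1]
SUB      [-1]
DUP      [-1, -1]
OVER     [-1, -1, -1]

3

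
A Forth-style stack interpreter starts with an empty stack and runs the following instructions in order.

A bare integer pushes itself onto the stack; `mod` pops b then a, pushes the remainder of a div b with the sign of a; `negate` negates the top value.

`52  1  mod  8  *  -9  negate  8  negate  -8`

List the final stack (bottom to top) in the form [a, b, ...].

52     -> [52]
1      -> [52, 1]
mod    -> [0]
8      -> [0, 8]
*      -> [0]
-9     -> [0, -9]
negate -> [0, 9]
8      -> [0, 9, 8]
negate -> [0, 9, -8]
-8     -> [0, 9, -8, -8]

[0, 9, -8, -8]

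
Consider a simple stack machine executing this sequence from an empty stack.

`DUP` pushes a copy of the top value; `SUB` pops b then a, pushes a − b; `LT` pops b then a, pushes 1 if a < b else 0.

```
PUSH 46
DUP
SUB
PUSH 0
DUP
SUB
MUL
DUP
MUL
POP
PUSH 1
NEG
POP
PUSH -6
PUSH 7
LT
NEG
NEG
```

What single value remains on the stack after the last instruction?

PUSH 46  [46]
DUP      [46, 46]
SUB      [0]
PUSH 0   [0, 0]
DUP      [0, 0, 0]
SUB      [0, 0]
MUL      [0]
DUP      [0, 0]
MUL      [0]
POP      []
PUSH 1   [1]
NEG      [-1]
POP      []
PUSH -6  [-6]
PUSH 7   [-6, 7]
LT       [1]
NEG      [-1]
NEG      [1]

1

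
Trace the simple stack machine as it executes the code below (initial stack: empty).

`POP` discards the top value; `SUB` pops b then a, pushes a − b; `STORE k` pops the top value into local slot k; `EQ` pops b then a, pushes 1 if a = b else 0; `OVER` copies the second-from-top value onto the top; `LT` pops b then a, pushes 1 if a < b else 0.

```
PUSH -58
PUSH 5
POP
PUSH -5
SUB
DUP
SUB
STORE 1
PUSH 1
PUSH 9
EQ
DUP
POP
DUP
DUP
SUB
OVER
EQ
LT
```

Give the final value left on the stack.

1

PUSH -58  -58
PUSH 5    -58 5
POP       -58
PUSH -5   -58 -5
SUB       -53
DUP       -53 -53
SUB       0
STORE 1   (empty)
PUSH 1    1
PUSH 9    1 9
EQ        0
DUP       0 0
POP       0
DUP       0 0
DUP       0 0 0
SUB       0 0
OVER      0 0 0
EQ        0 1
LT        1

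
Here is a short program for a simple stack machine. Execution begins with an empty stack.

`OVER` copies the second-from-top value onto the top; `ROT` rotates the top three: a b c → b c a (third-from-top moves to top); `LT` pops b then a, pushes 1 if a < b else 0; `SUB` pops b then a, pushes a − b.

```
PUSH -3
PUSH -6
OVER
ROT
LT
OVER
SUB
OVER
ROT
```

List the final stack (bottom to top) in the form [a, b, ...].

[6, -6, -6]

PUSH -3 → [-3]
PUSH -6 → [-3, -6]
OVER    → [-3, -6, -3]
ROT     → [-6, -3, -3]
LT      → [-6, 0]
OVER    → [-6, 0, -6]
SUB     → [-6, 6]
OVER    → [-6, 6, -6]
ROT     → [6, -6, -6]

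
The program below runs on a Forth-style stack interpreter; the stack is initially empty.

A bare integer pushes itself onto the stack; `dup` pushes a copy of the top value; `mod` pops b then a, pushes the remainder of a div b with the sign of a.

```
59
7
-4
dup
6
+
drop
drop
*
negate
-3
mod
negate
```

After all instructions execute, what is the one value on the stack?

59      [59]
7       [59, 7]
-4      [59, 7, -4]
dup     [59, 7, -4, -4]
6       [59, 7, -4, -4, 6]
+       [59, 7, -4, 2]
drop    [59, 7, -4]
drop    [59, 7]
*       [413]
negate  [-413]
-3      [-413, -3]
mod     [-2]
negate  [2]

2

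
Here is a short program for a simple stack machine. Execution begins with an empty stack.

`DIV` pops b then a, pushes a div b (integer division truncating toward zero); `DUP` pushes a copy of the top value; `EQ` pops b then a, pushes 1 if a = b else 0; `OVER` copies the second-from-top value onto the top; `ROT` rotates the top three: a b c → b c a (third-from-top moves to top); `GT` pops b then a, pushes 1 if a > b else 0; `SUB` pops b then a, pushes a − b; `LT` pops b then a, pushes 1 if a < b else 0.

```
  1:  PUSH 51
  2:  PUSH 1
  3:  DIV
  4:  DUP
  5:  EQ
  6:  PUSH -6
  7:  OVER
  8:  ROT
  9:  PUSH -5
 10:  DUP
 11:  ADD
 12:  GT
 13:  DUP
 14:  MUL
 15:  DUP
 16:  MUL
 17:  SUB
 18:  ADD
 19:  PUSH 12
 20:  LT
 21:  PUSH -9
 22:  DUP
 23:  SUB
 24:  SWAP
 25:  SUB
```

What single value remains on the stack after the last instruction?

-1

PUSH 51 : 51
PUSH 1  : 51 1
DIV     : 51
DUP     : 51 51
EQ      : 1
PUSH -6 : 1 -6
OVER    : 1 -6 1
ROT     : -6 1 1
PUSH -5 : -6 1 1 -5
DUP     : -6 1 1 -5 -5
ADD     : -6 1 1 -10
GT      : -6 1 1
DUP     : -6 1 1 1
MUL     : -6 1 1
DUP     : -6 1 1 1
MUL     : -6 1 1
SUB     : -6 0
ADD     : -6
PUSH 12 : -6 12
LT      : 1
PUSH -9 : 1 -9
DUP     : 1 -9 -9
SUB     : 1 0
SWAP    : 0 1
SUB     : -1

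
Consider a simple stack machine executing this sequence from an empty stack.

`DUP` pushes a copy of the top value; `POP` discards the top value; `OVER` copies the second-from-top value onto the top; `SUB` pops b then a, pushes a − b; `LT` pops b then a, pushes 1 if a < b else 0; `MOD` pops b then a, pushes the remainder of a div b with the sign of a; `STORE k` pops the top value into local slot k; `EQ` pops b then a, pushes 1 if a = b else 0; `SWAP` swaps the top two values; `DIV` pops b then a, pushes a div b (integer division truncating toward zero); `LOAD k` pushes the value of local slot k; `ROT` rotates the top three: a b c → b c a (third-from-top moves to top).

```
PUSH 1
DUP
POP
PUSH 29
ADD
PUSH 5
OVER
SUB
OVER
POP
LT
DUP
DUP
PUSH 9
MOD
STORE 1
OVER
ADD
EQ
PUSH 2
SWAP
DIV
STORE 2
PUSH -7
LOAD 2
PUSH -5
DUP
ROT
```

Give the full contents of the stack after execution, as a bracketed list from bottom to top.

PUSH 1   1
DUP      1 1
POP      1
PUSH 29  1 29
ADD      30
PUSH 5   30 5
OVER     30 5 30
SUB      30 -25
OVER     30 -25 30
POP      30 -25
LT       0
DUP      0 0
DUP      0 0 0
PUSH 9   0 0 0 9
MOD      0 0 0
STORE 1  0 0
OVER     0 0 0
ADD      0 0
EQ       1
PUSH 2   1 2
SWAP     2 1
DIV      2
STORE 2  (empty)
PUSH -7  -7
LOAD 2   -7 2
PUSH -5  -7 2 -5
DUP      -7 2 -5 -5
ROT      -7 -5 -5 2

[-7, -5, -5, 2]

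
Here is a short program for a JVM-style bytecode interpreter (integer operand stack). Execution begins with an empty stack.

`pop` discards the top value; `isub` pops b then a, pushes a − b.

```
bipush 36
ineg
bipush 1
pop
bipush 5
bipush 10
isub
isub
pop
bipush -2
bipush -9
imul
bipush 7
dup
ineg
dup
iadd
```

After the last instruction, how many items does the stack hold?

3

bipush 36 : [36]
ineg      : [-36]
bipush 1  : [-36, 1]
pop       : [-36]
bipush 5  : [-36, 5]
bipush 10 : [-36, 5, 10]
isub      : [-36, -5]
isub      : [-31]
pop       : []
bipush -2 : [-2]
bipush -9 : [-2, -9]
imul      : [18]
bipush 7  : [18, 7]
dup       : [18, 7, 7]
ineg      : [18, 7, -7]
dup       : [18, 7, -7, -7]
iadd      : [18, 7, -14]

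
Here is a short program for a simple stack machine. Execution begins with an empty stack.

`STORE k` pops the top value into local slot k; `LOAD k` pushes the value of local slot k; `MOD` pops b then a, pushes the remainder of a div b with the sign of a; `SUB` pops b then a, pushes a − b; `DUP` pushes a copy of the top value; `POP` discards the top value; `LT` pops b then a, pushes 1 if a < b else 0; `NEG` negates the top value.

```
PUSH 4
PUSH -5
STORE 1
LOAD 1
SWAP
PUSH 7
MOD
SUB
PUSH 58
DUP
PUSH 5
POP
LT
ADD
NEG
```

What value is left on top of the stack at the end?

PUSH 4   [4]
PUSH -5  [4, -5]
STORE 1  [4]
LOAD 1   [4, -5]
SWAP     [-5, 4]
PUSH 7   [-5, 4, 7]
MOD      [-5, 4]
SUB      [-9]
PUSH 58  [-9, 58]
DUP      [-9, 58, 58]
PUSH 5   [-9, 58, 58, 5]
POP      [-9, 58, 58]
LT       [-9, 0]
ADD      [-9]
NEG      [9]

9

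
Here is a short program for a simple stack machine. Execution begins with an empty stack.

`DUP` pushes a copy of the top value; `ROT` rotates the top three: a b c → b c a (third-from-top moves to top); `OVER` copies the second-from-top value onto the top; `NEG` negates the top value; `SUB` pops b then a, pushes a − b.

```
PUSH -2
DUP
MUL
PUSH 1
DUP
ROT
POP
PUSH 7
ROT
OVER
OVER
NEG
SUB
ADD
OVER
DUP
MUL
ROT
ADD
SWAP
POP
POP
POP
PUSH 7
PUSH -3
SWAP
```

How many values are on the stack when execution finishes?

PUSH -2 : [-2]
DUP     : [-2, -2]
MUL     : [4]
PUSH 1  : [4, 1]
DUP     : [4, 1, 1]
ROT     : [1, 1, 4]
POP     : [1, 1]
PUSH 7  : [1, 1, 7]
ROT     : [1, 7, 1]
OVER    : [1, 7, 1, 7]
OVER    : [1, 7, 1, 7, 1]
NEG     : [1, 7, 1, 7, -1]
SUB     : [1, 7, 1, 8]
ADD     : [1, 7, 9]
OVER    : [1, 7, 9, 7]
DUP     : [1, 7, 9, 7, 7]
MUL     : [1, 7, 9, 49]
ROT     : [1, 9, 49, 7]
ADD     : [1, 9, 56]
SWAP    : [1, 56, 9]
POP     : [1, 56]
POP     : [1]
POP     : []
PUSH 7  : [7]
PUSH -3 : [7, -3]
SWAP    : [-3, 7]

2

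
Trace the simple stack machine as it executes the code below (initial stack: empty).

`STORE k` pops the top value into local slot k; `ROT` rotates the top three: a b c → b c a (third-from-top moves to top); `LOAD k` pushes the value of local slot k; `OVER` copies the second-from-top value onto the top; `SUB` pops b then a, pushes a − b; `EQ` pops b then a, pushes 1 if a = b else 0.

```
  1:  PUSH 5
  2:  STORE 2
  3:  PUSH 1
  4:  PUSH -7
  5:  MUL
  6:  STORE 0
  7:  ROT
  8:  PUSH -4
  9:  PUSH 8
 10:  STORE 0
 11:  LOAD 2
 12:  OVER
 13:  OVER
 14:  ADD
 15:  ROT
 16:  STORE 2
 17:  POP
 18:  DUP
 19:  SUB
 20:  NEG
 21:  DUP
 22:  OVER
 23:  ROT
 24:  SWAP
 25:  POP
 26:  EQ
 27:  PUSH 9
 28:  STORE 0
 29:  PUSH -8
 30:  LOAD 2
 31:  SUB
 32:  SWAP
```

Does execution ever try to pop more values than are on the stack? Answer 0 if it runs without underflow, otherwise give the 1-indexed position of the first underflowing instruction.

7

PUSH 5  → [5]
STORE 2 → []
PUSH 1  → [1]
PUSH -7 → [1, -7]
MUL     → [-7]
STORE 0 → []
ROT  — needs 3 operands, stack has 0 → underflow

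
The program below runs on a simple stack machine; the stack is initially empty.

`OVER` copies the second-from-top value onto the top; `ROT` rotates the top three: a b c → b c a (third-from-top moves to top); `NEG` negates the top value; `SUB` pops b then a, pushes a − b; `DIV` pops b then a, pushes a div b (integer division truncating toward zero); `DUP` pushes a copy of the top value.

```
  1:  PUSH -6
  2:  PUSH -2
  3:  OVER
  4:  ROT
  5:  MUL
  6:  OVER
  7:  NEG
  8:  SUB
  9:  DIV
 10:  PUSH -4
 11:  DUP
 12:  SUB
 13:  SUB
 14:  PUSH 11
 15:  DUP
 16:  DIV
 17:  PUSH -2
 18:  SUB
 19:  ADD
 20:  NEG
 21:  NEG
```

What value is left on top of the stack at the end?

3

PUSH -6 -> -6
PUSH -2 -> -6 -2
OVER    -> -6 -2 -6
ROT     -> -2 -6 -6
MUL     -> -2 36
OVER    -> -2 36 -2
NEG     -> -2 36 2
SUB     -> -2 34
DIV     -> 0
PUSH -4 -> 0 -4
DUP     -> 0 -4 -4
SUB     -> 0 0
SUB     -> 0
PUSH 11 -> 0 11
DUP     -> 0 11 11
DIV     -> 0 1
PUSH -2 -> 0 1 -2
SUB     -> 0 3
ADD     -> 3
NEG     -> -3
NEG     -> 3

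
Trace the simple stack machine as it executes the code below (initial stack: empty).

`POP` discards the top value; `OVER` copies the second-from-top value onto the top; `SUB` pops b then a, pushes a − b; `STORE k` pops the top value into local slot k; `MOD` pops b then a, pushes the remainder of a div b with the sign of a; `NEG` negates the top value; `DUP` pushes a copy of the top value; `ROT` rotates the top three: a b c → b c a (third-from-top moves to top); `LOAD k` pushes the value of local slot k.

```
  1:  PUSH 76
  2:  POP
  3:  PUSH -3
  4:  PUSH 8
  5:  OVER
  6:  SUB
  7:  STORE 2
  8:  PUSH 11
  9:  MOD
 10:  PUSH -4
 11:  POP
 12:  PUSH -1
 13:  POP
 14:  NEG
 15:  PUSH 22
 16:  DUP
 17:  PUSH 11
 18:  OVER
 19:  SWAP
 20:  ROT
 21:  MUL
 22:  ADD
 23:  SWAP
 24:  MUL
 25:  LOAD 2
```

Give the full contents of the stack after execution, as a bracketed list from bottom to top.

[3, 5808, 11]

PUSH 76 -> [76]
POP     -> []
PUSH -3 -> [-3]
PUSH 8  -> [-3, 8]
OVER    -> [-3, 8, -3]
SUB     -> [-3, 11]
STORE 2 -> [-3]
PUSH 11 -> [-3, 11]
MOD     -> [-3]
PUSH -4 -> [-3, -4]
POP     -> [-3]
PUSH -1 -> [-3, -1]
POP     -> [-3]
NEG     -> [3]
PUSH 22 -> [3, 22]
DUP     -> [3, 22, 22]
PUSH 11 -> [3, 22, 22, 11]
OVER    -> [3, 22, 22, 11, 22]
SWAP    -> [3, 22, 22, 22, 11]
ROT     -> [3, 22, 22, 11, 22]
MUL     -> [3, 22, 22, 242]
ADD     -> [3, 22, 264]
SWAP    -> [3, 264, 22]
MUL     -> [3, 5808]
LOAD 2  -> [3, 5808, 11]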